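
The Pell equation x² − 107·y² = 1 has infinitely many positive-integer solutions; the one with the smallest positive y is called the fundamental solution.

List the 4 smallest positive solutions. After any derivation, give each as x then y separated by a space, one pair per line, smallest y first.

962 93
1850887 178932
3561105626 344265075
6851565373537 662365825368

[10; 2,1,9,1,2,20] for √107; ℓ=6 ⇒ convergent index 5
k=0  a_k=10  p_k/q_k = 10/1
k=1  a_k=2  p_k/q_k = 21/2
k=2  a_k=1  p_k/q_k = 31/3
…
k=4  a_k=1  p_k/q_k = 331/32
k=5  a_k=2  p_k/q_k = 962/93
fundamental: x₁=962, y₁=93  (since 925444 − 107·8649 = 1)
(x_2, y_2) = (962·962 + 107·93·93, 962·93 + 93·962) = (1850887, 178932)
(x_3, y_3) = (962·1850887 + 107·93·178932, 962·178932 + 93·1850887) = (3561105626, 344265075)
(x_4, y_4) = (962·3561105626 + 107·93·344265075, 962·344265075 + 93·3561105626) = (6851565373537, 662365825368)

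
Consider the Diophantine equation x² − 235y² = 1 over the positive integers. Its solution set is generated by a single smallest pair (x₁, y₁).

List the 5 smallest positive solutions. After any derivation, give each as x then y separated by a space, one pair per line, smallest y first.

46 3
4231 276
389206 25389
35802721 2335512
3293461126 214841715

d=235: √d = [15; 3,30] (ℓ=2, even), read p_1/q_1
a_0=15:  p_0=15·1+0=15,  q_0=15·0+1=1
a_1=3:  p_1=3·15+1=46,  q_1=3·1+0=3
(x₁, y₁) = (46, 3);  46² − 235·3² = 1 ✓
(46+3√235)^2 = 4231 + 276√235
(46+3√235)^3 = 389206 + 25389√235
(46+3√235)^4 = 35802721 + 2335512√235
(46+3√235)^5 = 3293461126 + 214841715√235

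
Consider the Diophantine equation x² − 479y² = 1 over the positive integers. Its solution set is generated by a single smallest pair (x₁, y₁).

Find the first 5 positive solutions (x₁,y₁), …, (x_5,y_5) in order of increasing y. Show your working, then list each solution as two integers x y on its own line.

2989440 136591
17873503027199 816661198080
106863529779256567680 4882719303976413809
638924220926583633867571201 29193192792157684333155840
3820051246013425493328364845667200 174542596521170852986514812245391

√479 = [21; 1,7,1,3,2,21,2,3,1,7,1,42, …], period ℓ=12 (even) → k=11
a_0=21:  p_0=21·1+0=21,  q_0=21·0+1=1
…
a_2=7:  p_2=7·22+21=175,  q_2=7·1+1=8
a_3=1:  p_3=1·175+22=197,  q_3=1·8+1=9
a_4=3:  p_4=3·197+175=766,  q_4=3·9+8=35
a_5=2:  p_5=2·766+197=1729,  q_5=2·35+9=79
a_6=21:  p_6=21·1729+766=37075,  q_6=21·79+35=1694
a_7=2:  p_7=2·37075+1729=75879,  q_7=2·1694+79=3467
a_8=3:  p_8=3·75879+37075=264712,  q_8=3·3467+1694=12095
…
a_10=7:  p_10=7·340591+264712=2648849,  q_10=7·15562+12095=121029
a_11=1:  p_11=1·2648849+340591=2989440,  q_11=1·121029+15562=136591
→ (2989440, 136591).  Check: 2989440²=8936751513600, 479·136591²=8936751513599, difference 1.
k=2:  x_2 = 2989440·2989440+479·136591·136591 = 17873503027199,  y_2 = 2989440·136591+136591·2989440 = 816661198080
k=3:  x_3 = 2989440·17873503027199+479·136591·816661198080 = 106863529779256567680,  y_3 = 2989440·816661198080+136591·17873503027199 = 4882719303976413809
k=4:  x_4 = 2989440·106863529779256567680+479·136591·4882719303976413809 = 638924220926583633867571201,  y_4 = 2989440·4882719303976413809+136591·106863529779256567680 = 29193192792157684333155840
k=5:  x_5 = 2989440·638924220926583633867571201+479·136591·29193192792157684333155840 = 3820051246013425493328364845667200,  y_5 = 2989440·29193192792157684333155840+136591·638924220926583633867571201 = 174542596521170852986514812245391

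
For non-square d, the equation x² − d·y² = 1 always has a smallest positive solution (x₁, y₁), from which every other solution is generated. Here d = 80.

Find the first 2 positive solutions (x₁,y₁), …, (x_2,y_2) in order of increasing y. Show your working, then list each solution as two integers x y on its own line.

√80 = [8; 1,16, …], period ℓ=2 (even) → k=1
i=0: a=8 ⇒ p=8, q=1
i=1: a=1 ⇒ p=9, q=1
→ (9, 1).  Check: 9²=81, 80·1²=80, difference 1.
(x_2, y_2) = (9·9 + 80·1·1, 9·1 + 1·9) = (161, 18)

9 1
161 18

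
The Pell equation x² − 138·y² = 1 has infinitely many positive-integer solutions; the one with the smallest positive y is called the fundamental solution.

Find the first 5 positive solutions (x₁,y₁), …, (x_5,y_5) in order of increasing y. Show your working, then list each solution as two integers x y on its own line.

47 4
4417 376
415151 35340
39019777 3321584
3667443887 312193556

[11; 1,2,1,22] for √138; ℓ=4 ⇒ convergent index 3
i=0: a=11 ⇒ p=11, q=1
i=1: a=1 ⇒ p=12, q=1
i=2: a=2 ⇒ p=35, q=3
i=3: a=1 ⇒ p=47, q=4
fundamental: x₁=47, y₁=4  (since 2209 − 138·16 = 1)
k=2:  x_2 = 47·47+138·4·4 = 4417,  y_2 = 47·4+4·47 = 376
k=3:  x_3 = 47·4417+138·4·376 = 415151,  y_3 = 47·376+4·4417 = 35340
k=4:  x_4 = 47·415151+138·4·35340 = 39019777,  y_4 = 47·35340+4·415151 = 3321584
k=5:  x_5 = 47·39019777+138·4·3321584 = 3667443887,  y_5 = 47·3321584+4·39019777 = 312193556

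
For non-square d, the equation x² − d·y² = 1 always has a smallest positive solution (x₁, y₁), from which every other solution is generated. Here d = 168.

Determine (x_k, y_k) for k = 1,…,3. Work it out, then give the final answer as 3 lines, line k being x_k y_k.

√168 → a₀=12, period (1,24); ℓ=2 even so k=1
i=0: a=12 ⇒ p=12, q=1
i=1: a=1 ⇒ p=13, q=1
(x₁, y₁) = (13, 1);  13² − 168·1² = 1 ✓
(13+1√168)^2 = 337 + 26√168
(13+1√168)^3 = 8749 + 675√168

13 1
337 26
8749 675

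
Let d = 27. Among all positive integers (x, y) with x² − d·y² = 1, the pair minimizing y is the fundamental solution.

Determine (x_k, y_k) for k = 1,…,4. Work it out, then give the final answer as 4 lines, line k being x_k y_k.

d=27: √d = [5; 5,10] (ℓ=2, even), read p_1/q_1
a_0=5:  p_0=5·1+0=5,  q_0=5·0+1=1
a_1=5:  p_1=5·5+1=26,  q_1=5·1+0=5
(x₁, y₁) = (26, 5);  26² − 27·5² = 1 ✓
(x_2, y_2) = (26·26 + 27·5·5, 26·5 + 5·26) = (1351, 260)
(x_3, y_3) = (26·1351 + 27·5·260, 26·260 + 5·1351) = (70226, 13515)
(x_4, y_4) = (26·70226 + 27·5·13515, 26·13515 + 5·70226) = (3650401, 702520)

26 5
1351 260
70226 13515
3650401 702520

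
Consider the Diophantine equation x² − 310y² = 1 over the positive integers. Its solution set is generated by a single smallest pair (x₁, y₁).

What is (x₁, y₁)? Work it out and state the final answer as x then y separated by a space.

d=310: √d = [17; 1,1,1,1,5,…,1,1,34] (ℓ=16, even), read p_15/q_15
a_0=17:  p_0=17·1+0=17,  q_0=17·0+1=1
a_1=1:  p_1=1·17+1=18,  q_1=1·1+0=1
a_2=1:  p_2=1·18+17=35,  q_2=1·1+1=2
…
a_6=3:  p_6=3·493+88=1567,  q_6=3·28+5=89
…
a_9=1:  p_9=1·5687+2060=7747,  q_9=1·323+117=440
a_10=3:  p_10=3·7747+5687=28928,  q_10=3·440+323=1643
a_11=5:  p_11=5·28928+7747=152387,  q_11=5·1643+440=8655
a_12=1:  p_12=1·152387+28928=181315,  q_12=1·8655+1643=10298
…
a_14=1:  p_14=1·333702+181315=515017,  q_14=1·18953+10298=29251
a_15=1:  p_15=1·515017+333702=848719,  q_15=1·29251+18953=48204
(x₁, y₁) = (848719, 48204);  848719² − 310·48204² = 1 ✓

848719 48204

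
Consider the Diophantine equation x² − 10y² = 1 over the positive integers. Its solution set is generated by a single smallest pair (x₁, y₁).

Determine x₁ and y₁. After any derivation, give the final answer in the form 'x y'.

19 6

d=10: √d = [3; 6] (ℓ=1, odd), read p_1/q_1
step 0: (3, 1)  from 3·(1,0) + (0,1)
step 1: (19, 6)  from 6·(3,1) + (1,0)
(x₁, y₁) = (19, 6);  19² − 10·6² = 1 ✓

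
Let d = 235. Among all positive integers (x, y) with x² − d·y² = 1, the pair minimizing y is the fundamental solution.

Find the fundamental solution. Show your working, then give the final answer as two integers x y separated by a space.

√235 = [15; 3,30, …], period ℓ=2 (even) → k=1
step 0: (15, 1)  from 15·(1,0) + (0,1)
step 1: (46, 3)  from 3·(15,1) + (1,0)
(x₁, y₁) = (46, 3);  46² − 235·3² = 1 ✓

46 3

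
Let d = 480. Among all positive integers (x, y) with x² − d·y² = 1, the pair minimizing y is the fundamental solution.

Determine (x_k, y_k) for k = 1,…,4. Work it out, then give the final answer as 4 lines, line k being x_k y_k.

241 11
116161 5302
55989361 2555553
26986755841 1231771244

d=480: √d = [21; 1,9,1,42] (ℓ=4, even), read p_3/q_3
a_0=21:  p_0=21·1+0=21,  q_0=21·0+1=1
…
a_2=9:  p_2=9·22+21=219,  q_2=9·1+1=10
a_3=1:  p_3=1·219+22=241,  q_3=1·10+1=11
→ (241, 11).  Check: 241²=58081, 480·11²=58080, difference 1.
(241+11√480)^2 = 116161 + 5302√480
(241+11√480)^3 = 55989361 + 2555553√480
(241+11√480)^4 = 26986755841 + 1231771244√480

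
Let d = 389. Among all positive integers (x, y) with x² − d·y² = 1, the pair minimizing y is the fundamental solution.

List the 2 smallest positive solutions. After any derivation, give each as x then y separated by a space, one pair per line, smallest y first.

√389 → a₀=19, period (1,2,1,1,1,1,2,1,38); ℓ=9 odd so k=17
a_0=19:  p_0=19·1+0=19,  q_0=19·0+1=1
…
a_4=1:  p_4=1·79+59=138,  q_4=1·4+3=7
a_5=1:  p_5=1·138+79=217,  q_5=1·7+4=11
…
a_9=38:  p_9=38·1282+927=49643,  q_9=38·65+47=2517
…
a_11=2:  p_11=2·50925+49643=151493,  q_11=2·2582+2517=7681
…
a_14=1:  p_14=1·353911+202418=556329,  q_14=1·17944+10263=28207
a_15=1:  p_15=1·556329+353911=910240,  q_15=1·28207+17944=46151
a_16=2:  p_16=2·910240+556329=2376809,  q_16=2·46151+28207=120509
a_17=1:  p_17=1·2376809+910240=3287049,  q_17=1·120509+46151=166660
fundamental: x₁=3287049, y₁=166660  (since 10804691128401 − 389·27775555600 = 1)
(x_2, y_2) = (3287049·3287049 + 389·166660·166660, 3287049·166660 + 166660·3287049) = (21609382256801, 1095639172680)

3287049 166660
21609382256801 1095639172680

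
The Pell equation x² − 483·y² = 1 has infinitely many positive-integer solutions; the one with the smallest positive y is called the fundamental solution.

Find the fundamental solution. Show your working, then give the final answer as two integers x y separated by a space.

22 1

[21; 1,42] for √483; ℓ=2 ⇒ convergent index 1
k=0  a_k=21  p_k/q_k = 21/1
k=1  a_k=1  p_k/q_k = 22/1
fundamental: x₁=22, y₁=1  (since 484 − 483·1 = 1)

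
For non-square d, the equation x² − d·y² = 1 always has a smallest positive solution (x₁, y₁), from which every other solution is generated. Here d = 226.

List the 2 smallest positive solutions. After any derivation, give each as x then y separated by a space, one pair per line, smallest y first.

451 30
406801 27060

√226 = [15; 30, …], period ℓ=1 (odd) → k=1
i=0: a=15 ⇒ p=15, q=1
i=1: a=30 ⇒ p=451, q=30
→ (451, 30).  Check: 451²=203401, 226·30²=203400, difference 1.
k=2:  x_2 = 451·451+226·30·30 = 406801,  y_2 = 451·30+30·451 = 27060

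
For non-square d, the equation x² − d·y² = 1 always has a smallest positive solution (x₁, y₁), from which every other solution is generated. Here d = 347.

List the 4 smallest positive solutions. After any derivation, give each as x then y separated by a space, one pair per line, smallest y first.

641602 34443
823306252807 44197395372
1056469876826312026 56714274530897445
1355666371822207590758497 72775983935101527618408

√347 = [18; 1,1,1,2,4,…,1,1,36, …], period ℓ=14 (even) → k=13
i=0: a=18 ⇒ p=18, q=1
…
i=2: a=1 ⇒ p=37, q=2
i=3: a=1 ⇒ p=56, q=3
i=4: a=2 ⇒ p=149, q=8
i=5: a=4 ⇒ p=652, q=35
…
i=7: a=17 ⇒ p=14269, q=766
i=8: a=1 ⇒ p=15070, q=809
…
i=11: a=1 ⇒ p=238717, q=12815
i=12: a=1 ⇒ p=402885, q=21628
i=13: a=1 ⇒ p=641602, q=34443
(x₁, y₁) = (641602, 34443);  641602² − 347·34443² = 1 ✓
n=2: (641602,34443)∘(641602,34443) = (641602·641602+347·34443·34443, 641602·34443+34443·641602) = (823306252807,44197395372)
n=3: (823306252807,44197395372)∘(641602,34443) = (641602·823306252807+347·34443·44197395372, 641602·44197395372+34443·823306252807) = (1056469876826312026,56714274530897445)
n=4: (1056469876826312026,56714274530897445)∘(641602,34443) = (641602·1056469876826312026+347·34443·56714274530897445, 641602·56714274530897445+34443·1056469876826312026) = (1355666371822207590758497,72775983935101527618408)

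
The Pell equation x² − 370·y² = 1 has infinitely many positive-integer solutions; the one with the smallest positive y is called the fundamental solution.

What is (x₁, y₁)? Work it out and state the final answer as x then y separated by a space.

√370 = [19; 4,4,38, …], period ℓ=3 (odd) → k=5
a_0=19:  p_0=19·1+0=19,  q_0=19·0+1=1
…
a_3=38:  p_3=38·327+77=12503,  q_3=38·17+4=650
a_4=4:  p_4=4·12503+327=50339,  q_4=4·650+17=2617
a_5=4:  p_5=4·50339+12503=213859,  q_5=4·2617+650=11118
(x₁, y₁) = (213859, 11118);  213859² − 370·11118² = 1 ✓

213859 11118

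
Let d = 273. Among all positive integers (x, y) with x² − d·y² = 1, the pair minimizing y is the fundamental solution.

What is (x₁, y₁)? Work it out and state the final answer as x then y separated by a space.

727 44

[16; 1,1,10,1,1,32] for √273; ℓ=6 ⇒ convergent index 5
step 0: (16, 1)  from 16·(1,0) + (0,1)
step 1: (17, 1)  from 1·(16,1) + (1,0)
step 2: (33, 2)  from 1·(17,1) + (16,1)
step 3: (347, 21)  from 10·(33,2) + (17,1)
step 4: (380, 23)  from 1·(347,21) + (33,2)
step 5: (727, 44)  from 1·(380,23) + (347,21)
→ (727, 44).  Check: 727²=528529, 273·44²=528528, difference 1.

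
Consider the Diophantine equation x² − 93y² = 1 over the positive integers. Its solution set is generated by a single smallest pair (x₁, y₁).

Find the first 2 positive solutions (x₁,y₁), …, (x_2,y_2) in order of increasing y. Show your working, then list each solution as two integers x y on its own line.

12151 1260
295293601 30620520

√93 → a₀=9, period (1,1,1,4,6,4,1,1,1,18); ℓ=10 even so k=9
i=0: a=9 ⇒ p=9, q=1
i=1: a=1 ⇒ p=10, q=1
…
i=3: a=1 ⇒ p=29, q=3
i=4: a=4 ⇒ p=135, q=14
i=5: a=6 ⇒ p=839, q=87
i=6: a=4 ⇒ p=3491, q=362
…
i=8: a=1 ⇒ p=7821, q=811
i=9: a=1 ⇒ p=12151, q=1260
→ (12151, 1260).  Check: 12151²=147646801, 93·1260²=147646800, difference 1.
k=2:  x_2 = 12151·12151+93·1260·1260 = 295293601,  y_2 = 12151·1260+1260·12151 = 30620520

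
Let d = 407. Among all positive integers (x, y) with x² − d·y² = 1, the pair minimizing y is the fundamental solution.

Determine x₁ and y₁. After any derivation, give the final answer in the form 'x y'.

2663 132

√407 = [20; 5,1,2,1,5,40, …], period ℓ=6 (even) → k=5
a_0=20:  p_0=20·1+0=20,  q_0=20·0+1=1
…
a_4=1:  p_4=1·343+121=464,  q_4=1·17+6=23
a_5=5:  p_5=5·464+343=2663,  q_5=5·23+17=132
→ (2663, 132).  Check: 2663²=7091569, 407·132²=7091568, difference 1.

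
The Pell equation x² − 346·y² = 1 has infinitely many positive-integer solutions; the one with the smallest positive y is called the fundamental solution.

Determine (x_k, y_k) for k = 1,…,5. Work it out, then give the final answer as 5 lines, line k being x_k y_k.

17299 930
598510801 32176140
20707276675699 1113230090790
716430357827323201 38515534648976280
24787057499402451432499 1332560466672051244650

d=346: √d = [18; 1,1,1,1,36] (ℓ=5, odd), read p_9/q_9
k=0  a_k=18  p_k/q_k = 18/1
…
k=2  a_k=1  p_k/q_k = 37/2
k=3  a_k=1  p_k/q_k = 56/3
k=4  a_k=1  p_k/q_k = 93/5
…
k=8  a_k=1  p_k/q_k = 10398/559
k=9  a_k=1  p_k/q_k = 17299/930
fundamental: x₁=17299, y₁=930  (since 299255401 − 346·864900 = 1)
(17299+930√346)^2 = 598510801 + 32176140√346
(17299+930√346)^3 = 20707276675699 + 1113230090790√346
(17299+930√346)^4 = 716430357827323201 + 38515534648976280√346
(17299+930√346)^5 = 24787057499402451432499 + 1332560466672051244650√346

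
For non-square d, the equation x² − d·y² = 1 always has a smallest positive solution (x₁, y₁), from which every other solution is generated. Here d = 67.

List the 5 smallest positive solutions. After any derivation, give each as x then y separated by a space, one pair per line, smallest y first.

48842 5967
4771081927 582880428
466058366908226 56938091722785
45526445508292066657 5561940551265649512
4447205302565943872414162 543312600752895615207423

√67 → a₀=8, period (5,2,1,1,7,1,1,2,5,16); ℓ=10 even so k=9
k=0  a_k=8  p_k/q_k = 8/1
k=1  a_k=5  p_k/q_k = 41/5
…
k=6  a_k=1  p_k/q_k = 1899/232
k=7  a_k=1  p_k/q_k = 3577/437
k=8  a_k=2  p_k/q_k = 9053/1106
k=9  a_k=5  p_k/q_k = 48842/5967
fundamental: x₁=48842, y₁=5967  (since 2385540964 − 67·35605089 = 1)
(48842+5967√67)^2 = 4771081927 + 582880428√67
(48842+5967√67)^3 = 466058366908226 + 56938091722785√67
(48842+5967√67)^4 = 45526445508292066657 + 5561940551265649512√67
(48842+5967√67)^5 = 4447205302565943872414162 + 543312600752895615207423√67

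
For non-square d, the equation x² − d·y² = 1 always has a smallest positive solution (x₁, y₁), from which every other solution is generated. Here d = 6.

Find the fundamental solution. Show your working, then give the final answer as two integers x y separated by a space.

5 2

√6 → a₀=2, period (2,4); ℓ=2 even so k=1
k=0  a_k=2  p_k/q_k = 2/1
k=1  a_k=2  p_k/q_k = 5/2
→ (5, 2).  Check: 5²=25, 6·2²=24, difference 1.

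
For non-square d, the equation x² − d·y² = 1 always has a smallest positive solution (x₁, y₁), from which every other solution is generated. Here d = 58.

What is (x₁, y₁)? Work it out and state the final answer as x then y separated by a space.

19603 2574

d=58: √d = [7; 1,1,1,1,1,1,14] (ℓ=7, odd), read p_13/q_13
a_0=7:  p_0=7·1+0=7,  q_0=7·0+1=1
a_1=1:  p_1=1·7+1=8,  q_1=1·1+0=1
a_2=1:  p_2=1·8+7=15,  q_2=1·1+1=2
…
a_5=1:  p_5=1·38+23=61,  q_5=1·5+3=8
a_6=1:  p_6=1·61+38=99,  q_6=1·8+5=13
a_7=14:  p_7=14·99+61=1447,  q_7=14·13+8=190
…
a_9=1:  p_9=1·1546+1447=2993,  q_9=1·203+190=393
…
a_11=1:  p_11=1·4539+2993=7532,  q_11=1·596+393=989
a_12=1:  p_12=1·7532+4539=12071,  q_12=1·989+596=1585
a_13=1:  p_13=1·12071+7532=19603,  q_13=1·1585+989=2574
fundamental: x₁=19603, y₁=2574  (since 384277609 − 58·6625476 = 1)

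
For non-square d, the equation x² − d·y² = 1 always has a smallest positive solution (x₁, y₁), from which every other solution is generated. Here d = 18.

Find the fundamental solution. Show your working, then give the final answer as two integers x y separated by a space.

[4; 4,8] for √18; ℓ=2 ⇒ convergent index 1
step 0: (4, 1)  from 4·(1,0) + (0,1)
step 1: (17, 4)  from 4·(4,1) + (1,0)
(x₁, y₁) = (17, 4);  17² − 18·4² = 1 ✓

17 4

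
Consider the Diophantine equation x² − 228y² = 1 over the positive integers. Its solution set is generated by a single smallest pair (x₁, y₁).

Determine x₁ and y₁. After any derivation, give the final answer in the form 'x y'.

151 10

√228 = [15; 10,30, …], period ℓ=2 (even) → k=1
a_0=15:  p_0=15·1+0=15,  q_0=15·0+1=1
a_1=10:  p_1=10·15+1=151,  q_1=10·1+0=10
→ (151, 10).  Check: 151²=22801, 228·10²=22800, difference 1.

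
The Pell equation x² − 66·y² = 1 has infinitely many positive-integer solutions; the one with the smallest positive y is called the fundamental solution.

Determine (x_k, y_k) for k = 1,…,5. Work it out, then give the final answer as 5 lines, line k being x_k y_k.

√66 = [8; 8,16, …], period ℓ=2 (even) → k=1
a_0=8:  p_0=8·1+0=8,  q_0=8·0+1=1
a_1=8:  p_1=8·8+1=65,  q_1=8·1+0=8
(x₁, y₁) = (65, 8);  65² − 66·8² = 1 ✓
(65+8√66)^2 = 8449 + 1040√66
(65+8√66)^3 = 1098305 + 135192√66
(65+8√66)^4 = 142771201 + 17573920√66
(65+8√66)^5 = 18559157825 + 2284474408√66

65 8
8449 1040
1098305 135192
142771201 17573920
18559157825 2284474408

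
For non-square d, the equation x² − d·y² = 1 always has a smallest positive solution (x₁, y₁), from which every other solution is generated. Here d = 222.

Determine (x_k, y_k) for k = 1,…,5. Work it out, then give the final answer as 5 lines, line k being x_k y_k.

149 10
44401 2980
13231349 888030
3942897601 264629960
1174970253749 78858840050

[14; 1,8,1,28] for √222; ℓ=4 ⇒ convergent index 3
step 0: (14, 1)  from 14·(1,0) + (0,1)
…
step 2: (134, 9)  from 8·(15,1) + (14,1)
step 3: (149, 10)  from 1·(134,9) + (15,1)
fundamental: x₁=149, y₁=10  (since 22201 − 222·100 = 1)
(x_2, y_2) = (149·149 + 222·10·10, 149·10 + 10·149) = (44401, 2980)
(x_3, y_3) = (149·44401 + 222·10·2980, 149·2980 + 10·44401) = (13231349, 888030)
(x_4, y_4) = (149·13231349 + 222·10·888030, 149·888030 + 10·13231349) = (3942897601, 264629960)
(x_5, y_5) = (149·3942897601 + 222·10·264629960, 149·264629960 + 10·3942897601) = (1174970253749, 78858840050)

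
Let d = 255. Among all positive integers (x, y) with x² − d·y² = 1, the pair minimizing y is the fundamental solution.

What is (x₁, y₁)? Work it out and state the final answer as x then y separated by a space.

√255 → a₀=15, period (1,30); ℓ=2 even so k=1
i=0: a=15 ⇒ p=15, q=1
i=1: a=1 ⇒ p=16, q=1
fundamental: x₁=16, y₁=1  (since 256 − 255·1 = 1)

16 1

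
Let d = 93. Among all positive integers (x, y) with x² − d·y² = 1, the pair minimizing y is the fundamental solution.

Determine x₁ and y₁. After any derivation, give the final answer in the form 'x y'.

12151 1260

[9; 1,1,1,4,6,4,1,1,1,18] for √93; ℓ=10 ⇒ convergent index 9
a_0=9:  p_0=9·1+0=9,  q_0=9·0+1=1
a_1=1:  p_1=1·9+1=10,  q_1=1·1+0=1
…
a_5=6:  p_5=6·135+29=839,  q_5=6·14+3=87
…
a_7=1:  p_7=1·3491+839=4330,  q_7=1·362+87=449
a_8=1:  p_8=1·4330+3491=7821,  q_8=1·449+362=811
a_9=1:  p_9=1·7821+4330=12151,  q_9=1·811+449=1260
→ (12151, 1260).  Check: 12151²=147646801, 93·1260²=147646800, difference 1.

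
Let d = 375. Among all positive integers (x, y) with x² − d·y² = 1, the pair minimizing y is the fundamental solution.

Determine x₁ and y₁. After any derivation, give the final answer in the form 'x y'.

√375 → a₀=19, period (2,1,2,1,5,1,2,1,2,38); ℓ=10 even so k=9
a_0=19:  p_0=19·1+0=19,  q_0=19·0+1=1
a_1=2:  p_1=2·19+1=39,  q_1=2·1+0=2
…
a_3=2:  p_3=2·58+39=155,  q_3=2·3+2=8
a_4=1:  p_4=1·155+58=213,  q_4=1·8+3=11
…
a_6=1:  p_6=1·1220+213=1433,  q_6=1·63+11=74
…
a_8=1:  p_8=1·4086+1433=5519,  q_8=1·211+74=285
a_9=2:  p_9=2·5519+4086=15124,  q_9=2·285+211=781
(x₁, y₁) = (15124, 781);  15124² − 375·781² = 1 ✓

15124 781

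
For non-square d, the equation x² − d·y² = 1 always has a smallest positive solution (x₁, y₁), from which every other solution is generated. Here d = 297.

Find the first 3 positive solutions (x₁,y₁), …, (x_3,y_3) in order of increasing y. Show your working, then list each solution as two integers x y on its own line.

48599 2820
4723725601 274098360
459136680917399 26641812392460

√297 → a₀=17, period (4,3,1,1,2,1,1,3,4,34); ℓ=10 even so k=9
k=0  a_k=17  p_k/q_k = 17/1
k=1  a_k=4  p_k/q_k = 69/4
k=2  a_k=3  p_k/q_k = 224/13
…
k=7  a_k=1  p_k/q_k = 3171/184
k=8  a_k=3  p_k/q_k = 11357/659
k=9  a_k=4  p_k/q_k = 48599/2820
(x₁, y₁) = (48599, 2820);  48599² − 297·2820² = 1 ✓
n=2: (48599,2820)∘(48599,2820) = (48599·48599+297·2820·2820, 48599·2820+2820·48599) = (4723725601,274098360)
n=3: (4723725601,274098360)∘(48599,2820) = (48599·4723725601+297·2820·274098360, 48599·274098360+2820·4723725601) = (459136680917399,26641812392460)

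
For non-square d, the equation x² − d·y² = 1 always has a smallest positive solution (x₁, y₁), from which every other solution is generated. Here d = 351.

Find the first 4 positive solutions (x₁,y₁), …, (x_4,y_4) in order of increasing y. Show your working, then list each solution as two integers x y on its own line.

√351 → a₀=18, period (1,2,1,3,2,2,2,3,1,2,1,36); ℓ=12 even so k=11
step 0: (18, 1)  from 18·(1,0) + (0,1)
…
step 4: (281, 15)  from 3·(75,4) + (56,3)
step 5: (637, 34)  from 2·(281,15) + (75,4)
step 6: (1555, 83)  from 2·(637,34) + (281,15)
step 7: (3747, 200)  from 2·(1555,83) + (637,34)
step 8: (12796, 683)  from 3·(3747,200) + (1555,83)
…
step 10: (45882, 2449)  from 2·(16543,883) + (12796,683)
step 11: (62425, 3332)  from 1·(45882,2449) + (16543,883)
fundamental: x₁=62425, y₁=3332  (since 3896880625 − 351·11102224 = 1)
k=2:  x_2 = 62425·62425+351·3332·3332 = 7793761249,  y_2 = 62425·3332+3332·62425 = 416000200
k=3:  x_3 = 62425·7793761249+351·3332·416000200 = 973051091875225,  y_3 = 62425·416000200+3332·7793761249 = 51937624966668
k=4:  x_4 = 62425·973051091875225+351·3332·51937624966668 = 121485428812828080001,  y_4 = 62425·51937624966668+3332·973051091875225 = 6484412476672499600

62425 3332
7793761249 416000200
973051091875225 51937624966668
121485428812828080001 6484412476672499600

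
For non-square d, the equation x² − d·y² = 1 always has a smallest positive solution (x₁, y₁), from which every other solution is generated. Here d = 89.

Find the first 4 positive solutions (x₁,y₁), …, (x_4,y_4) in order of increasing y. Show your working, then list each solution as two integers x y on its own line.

d=89: √d = [9; 2,3,3,2,18] (ℓ=5, odd), read p_9/q_9
i=0: a=9 ⇒ p=9, q=1
i=1: a=2 ⇒ p=19, q=2
…
i=4: a=2 ⇒ p=500, q=53
i=5: a=18 ⇒ p=9217, q=977
…
i=7: a=3 ⇒ p=66019, q=6998
i=8: a=3 ⇒ p=216991, q=23001
i=9: a=2 ⇒ p=500001, q=53000
(x₁, y₁) = (500001, 53000);  500001² − 89·53000² = 1 ✓
k=2:  x_2 = 500001·500001+89·53000·53000 = 500002000001,  y_2 = 500001·53000+53000·500001 = 53000106000
k=3:  x_3 = 500001·500002000001+89·53000·53000106000 = 500003000004500001,  y_3 = 500001·53000106000+53000·500002000001 = 53000212000159000
k=4:  x_4 = 500001·500003000004500001+89·53000·53000212000159000 = 500004000010000008000001,  y_4 = 500001·53000212000159000+53000·500003000004500001 = 53000318000530000212000

500001 53000
500002000001 53000106000
500003000004500001 53000212000159000
500004000010000008000001 53000318000530000212000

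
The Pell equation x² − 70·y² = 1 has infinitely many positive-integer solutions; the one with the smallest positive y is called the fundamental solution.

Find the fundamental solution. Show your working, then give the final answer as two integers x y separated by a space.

√70 → a₀=8, period (2,1,2,1,2,16); ℓ=6 even so k=5
i=0: a=8 ⇒ p=8, q=1
i=1: a=2 ⇒ p=17, q=2
…
i=4: a=1 ⇒ p=92, q=11
i=5: a=2 ⇒ p=251, q=30
fundamental: x₁=251, y₁=30  (since 63001 − 70·900 = 1)

251 30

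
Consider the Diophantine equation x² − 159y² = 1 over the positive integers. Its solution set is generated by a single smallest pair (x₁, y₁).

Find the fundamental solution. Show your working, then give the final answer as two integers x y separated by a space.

1324 105

d=159: √d = [12; 1,1,1,1,3,1,1,1,1,24] (ℓ=10, even), read p_9/q_9
step 0: (12, 1)  from 12·(1,0) + (0,1)
step 1: (13, 1)  from 1·(12,1) + (1,0)
…
step 3: (38, 3)  from 1·(25,2) + (13,1)
step 4: (63, 5)  from 1·(38,3) + (25,2)
step 5: (227, 18)  from 3·(63,5) + (38,3)
…
step 8: (807, 64)  from 1·(517,41) + (290,23)
step 9: (1324, 105)  from 1·(807,64) + (517,41)
→ (1324, 105).  Check: 1324²=1752976, 159·105²=1752975, difference 1.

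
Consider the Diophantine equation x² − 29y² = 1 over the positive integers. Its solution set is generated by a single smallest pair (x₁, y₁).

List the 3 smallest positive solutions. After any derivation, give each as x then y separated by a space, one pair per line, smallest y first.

d=29: √d = [5; 2,1,1,2,10] (ℓ=5, odd), read p_9/q_9
k=0  a_k=5  p_k/q_k = 5/1
k=1  a_k=2  p_k/q_k = 11/2
k=2  a_k=1  p_k/q_k = 16/3
k=3  a_k=1  p_k/q_k = 27/5
k=4  a_k=2  p_k/q_k = 70/13
k=5  a_k=10  p_k/q_k = 727/135
k=6  a_k=2  p_k/q_k = 1524/283
k=7  a_k=1  p_k/q_k = 2251/418
k=8  a_k=1  p_k/q_k = 3775/701
k=9  a_k=2  p_k/q_k = 9801/1820
(x₁, y₁) = (9801, 1820);  9801² − 29·1820² = 1 ✓
(x_2, y_2) = (9801·9801 + 29·1820·1820, 9801·1820 + 1820·9801) = (192119201, 35675640)
(x_3, y_3) = (9801·192119201 + 29·1820·35675640, 9801·35675640 + 1820·192119201) = (3765920568201, 699313893460)

9801 1820
192119201 35675640
3765920568201 699313893460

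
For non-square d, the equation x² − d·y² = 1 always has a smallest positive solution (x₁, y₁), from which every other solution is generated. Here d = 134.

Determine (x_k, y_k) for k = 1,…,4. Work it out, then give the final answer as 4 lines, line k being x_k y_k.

145925 12606
42588211249 3679061100
12429369452874725 1073733982022394
3627511474778900280001 313369262649556627800

[11; 1,1,2,1,3,…,1,1,22] for √134; ℓ=14 ⇒ convergent index 13
a_0=11:  p_0=11·1+0=11,  q_0=11·0+1=1
…
a_2=1:  p_2=1·12+11=23,  q_2=1·1+1=2
a_3=2:  p_3=2·23+12=58,  q_3=2·2+1=5
a_4=1:  p_4=1·58+23=81,  q_4=1·5+2=7
a_5=3:  p_5=3·81+58=301,  q_5=3·7+5=26
a_6=1:  p_6=1·301+81=382,  q_6=1·26+7=33
…
a_9=3:  p_9=3·4503+4121=17630,  q_9=3·389+356=1523
a_10=1:  p_10=1·17630+4503=22133,  q_10=1·1523+389=1912
a_11=2:  p_11=2·22133+17630=61896,  q_11=2·1912+1523=5347
a_12=1:  p_12=1·61896+22133=84029,  q_12=1·5347+1912=7259
a_13=1:  p_13=1·84029+61896=145925,  q_13=1·7259+5347=12606
(x₁, y₁) = (145925, 12606);  145925² − 134·12606² = 1 ✓
n=2: (145925,12606)∘(145925,12606) = (145925·145925+134·12606·12606, 145925·12606+12606·145925) = (42588211249,3679061100)
n=3: (42588211249,3679061100)∘(145925,12606) = (145925·42588211249+134·12606·3679061100, 145925·3679061100+12606·42588211249) = (12429369452874725,1073733982022394)
n=4: (12429369452874725,1073733982022394)∘(145925,12606) = (145925·12429369452874725+134·12606·1073733982022394, 145925·1073733982022394+12606·12429369452874725) = (3627511474778900280001,313369262649556627800)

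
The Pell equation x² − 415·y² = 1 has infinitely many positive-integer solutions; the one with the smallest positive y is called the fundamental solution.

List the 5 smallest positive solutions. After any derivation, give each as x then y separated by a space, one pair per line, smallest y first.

[20; 2,1,2,4,6,…,1,2,40] for √415; ℓ=16 ⇒ convergent index 15
i=0: a=20 ⇒ p=20, q=1
i=1: a=2 ⇒ p=41, q=2
i=2: a=1 ⇒ p=61, q=3
i=3: a=2 ⇒ p=163, q=8
i=4: a=4 ⇒ p=713, q=35
…
i=6: a=1 ⇒ p=5154, q=253
i=7: a=1 ⇒ p=9595, q=471
i=8: a=3 ⇒ p=33939, q=1666
i=9: a=1 ⇒ p=43534, q=2137
i=10: a=1 ⇒ p=77473, q=3803
i=11: a=6 ⇒ p=508372, q=24955
i=12: a=4 ⇒ p=2110961, q=103623
i=13: a=2 ⇒ p=4730294, q=232201
i=14: a=1 ⇒ p=6841255, q=335824
i=15: a=2 ⇒ p=18412804, q=903849
fundamental: x₁=18412804, y₁=903849  (since 339031351142416 − 415·816943014801 = 1)
n=2: (18412804,903849)∘(18412804,903849) = (18412804·18412804+415·903849·903849, 18412804·903849+903849·18412804) = (678062702284831,33284788965192)
n=3: (678062702284831,33284788965192)∘(18412804,903849) = (18412804·678062702284831+415·903849·33284788965192, 18412804·33284788965192+903849·678062702284831) = (24970071273761872339444,1225732590794885332887)
n=4: (24970071273761872339444,1225732590794885332887)∘(18412804,903849) = (18412804·24970071273761872339444+415·903849·1225732590794885332887, 18412804·1225732590794885332887+903849·24970071273761872339444) = (919538056459614718055705397121,45138347901436822389057205104)
n=5: (919538056459614718055705397121,45138347901436822389057205104)∘(18412804,903849) = (18412804·919538056459614718055705397121+415·903849·45138347901436822389057205104, 18412804·45138347901436822389057205104+903849·919538056459614718055705397121) = (33862548008263614468078655355989935124,1662247105585933832332453329850170345)

18412804 903849
678062702284831 33284788965192
24970071273761872339444 1225732590794885332887
919538056459614718055705397121 45138347901436822389057205104
33862548008263614468078655355989935124 1662247105585933832332453329850170345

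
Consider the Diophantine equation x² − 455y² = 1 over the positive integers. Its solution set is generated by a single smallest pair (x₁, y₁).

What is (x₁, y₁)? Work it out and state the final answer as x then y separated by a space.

√455 = [21; 3,42, …], period ℓ=2 (even) → k=1
step 0: (21, 1)  from 21·(1,0) + (0,1)
step 1: (64, 3)  from 3·(21,1) + (1,0)
fundamental: x₁=64, y₁=3  (since 4096 − 455·9 = 1)

64 3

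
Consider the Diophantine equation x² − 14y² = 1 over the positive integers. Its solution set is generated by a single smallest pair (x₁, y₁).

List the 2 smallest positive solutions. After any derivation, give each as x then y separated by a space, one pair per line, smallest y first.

15 4
449 120

[3; 1,2,1,6] for √14; ℓ=4 ⇒ convergent index 3
k=0  a_k=3  p_k/q_k = 3/1
…
k=2  a_k=2  p_k/q_k = 11/3
k=3  a_k=1  p_k/q_k = 15/4
→ (15, 4).  Check: 15²=225, 14·4²=224, difference 1.
(x_2, y_2) = (15·15 + 14·4·4, 15·4 + 4·15) = (449, 120)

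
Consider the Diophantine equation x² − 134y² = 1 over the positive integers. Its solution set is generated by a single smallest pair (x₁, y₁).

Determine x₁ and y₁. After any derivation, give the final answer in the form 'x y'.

145925 12606

d=134: √d = [11; 1,1,2,1,3,…,1,1,22] (ℓ=14, even), read p_13/q_13
k=0  a_k=11  p_k/q_k = 11/1
…
k=2  a_k=1  p_k/q_k = 23/2
k=3  a_k=2  p_k/q_k = 58/5
k=4  a_k=1  p_k/q_k = 81/7
k=5  a_k=3  p_k/q_k = 301/26
…
k=7  a_k=10  p_k/q_k = 4121/356
…
k=9  a_k=3  p_k/q_k = 17630/1523
k=10  a_k=1  p_k/q_k = 22133/1912
k=11  a_k=2  p_k/q_k = 61896/5347
k=12  a_k=1  p_k/q_k = 84029/7259
k=13  a_k=1  p_k/q_k = 145925/12606
→ (145925, 12606).  Check: 145925²=21294105625, 134·12606²=21294105624, difference 1.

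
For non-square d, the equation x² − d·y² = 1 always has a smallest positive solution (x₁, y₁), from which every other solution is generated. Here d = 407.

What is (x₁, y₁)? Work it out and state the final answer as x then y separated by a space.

2663 132

√407 → a₀=20, period (5,1,2,1,5,40); ℓ=6 even so k=5
a_0=20:  p_0=20·1+0=20,  q_0=20·0+1=1
…
a_4=1:  p_4=1·343+121=464,  q_4=1·17+6=23
a_5=5:  p_5=5·464+343=2663,  q_5=5·23+17=132
→ (2663, 132).  Check: 2663²=7091569, 407·132²=7091568, difference 1.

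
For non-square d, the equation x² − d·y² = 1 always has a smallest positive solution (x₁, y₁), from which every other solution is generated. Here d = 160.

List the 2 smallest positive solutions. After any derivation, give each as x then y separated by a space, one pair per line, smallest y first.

721 57
1039681 82194

√160 → a₀=12, period (1,1,1,5,1,1,1,24); ℓ=8 even so k=7
k=0  a_k=12  p_k/q_k = 12/1
k=1  a_k=1  p_k/q_k = 13/1
k=2  a_k=1  p_k/q_k = 25/2
…
k=5  a_k=1  p_k/q_k = 253/20
k=6  a_k=1  p_k/q_k = 468/37
k=7  a_k=1  p_k/q_k = 721/57
(x₁, y₁) = (721, 57);  721² − 160·57² = 1 ✓
k=2:  x_2 = 721·721+160·57·57 = 1039681,  y_2 = 721·57+57·721 = 82194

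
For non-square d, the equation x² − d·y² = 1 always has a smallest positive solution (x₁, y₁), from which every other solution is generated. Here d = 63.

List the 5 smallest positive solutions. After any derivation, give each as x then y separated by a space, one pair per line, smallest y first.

√63 → a₀=7, period (1,14); ℓ=2 even so k=1
step 0: (7, 1)  from 7·(1,0) + (0,1)
step 1: (8, 1)  from 1·(7,1) + (1,0)
(x₁, y₁) = (8, 1);  8² − 63·1² = 1 ✓
k=2:  x_2 = 8·8+63·1·1 = 127,  y_2 = 8·1+1·8 = 16
k=3:  x_3 = 8·127+63·1·16 = 2024,  y_3 = 8·16+1·127 = 255
k=4:  x_4 = 8·2024+63·1·255 = 32257,  y_4 = 8·255+1·2024 = 4064
k=5:  x_5 = 8·32257+63·1·4064 = 514088,  y_5 = 8·4064+1·32257 = 64769

8 1
127 16
2024 255
32257 4064
514088 64769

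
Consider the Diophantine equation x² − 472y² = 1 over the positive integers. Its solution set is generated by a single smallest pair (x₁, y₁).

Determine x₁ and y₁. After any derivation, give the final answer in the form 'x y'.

306917 14127

√472 = [21; 1,2,1,1,1,…,2,1,42, …], period ℓ=14 (even) → k=13
k=0  a_k=21  p_k/q_k = 21/1
k=1  a_k=1  p_k/q_k = 22/1
…
k=8  a_k=4  p_k/q_k = 24224/1115
…
k=12  a_k=2  p_k/q_k = 222687/10250
k=13  a_k=1  p_k/q_k = 306917/14127
→ (306917, 14127).  Check: 306917²=94198044889, 472·14127²=94198044888, difference 1.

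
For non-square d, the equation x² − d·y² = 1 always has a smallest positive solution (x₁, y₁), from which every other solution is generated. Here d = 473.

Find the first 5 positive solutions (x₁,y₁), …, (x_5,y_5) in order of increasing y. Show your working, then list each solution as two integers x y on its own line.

87 4
15137 696
2633751 121100
458257537 21070704
79734177687 3666181396

√473 = [21; 1,2,1,42, …], period ℓ=4 (even) → k=3
a_0=21:  p_0=21·1+0=21,  q_0=21·0+1=1
…
a_2=2:  p_2=2·22+21=65,  q_2=2·1+1=3
a_3=1:  p_3=1·65+22=87,  q_3=1·3+1=4
(x₁, y₁) = (87, 4);  87² − 473·4² = 1 ✓
n=2: (87,4)∘(87,4) = (87·87+473·4·4, 87·4+4·87) = (15137,696)
n=3: (15137,696)∘(87,4) = (87·15137+473·4·696, 87·696+4·15137) = (2633751,121100)
n=4: (2633751,121100)∘(87,4) = (87·2633751+473·4·121100, 87·121100+4·2633751) = (458257537,21070704)
n=5: (458257537,21070704)∘(87,4) = (87·458257537+473·4·21070704, 87·21070704+4·458257537) = (79734177687,3666181396)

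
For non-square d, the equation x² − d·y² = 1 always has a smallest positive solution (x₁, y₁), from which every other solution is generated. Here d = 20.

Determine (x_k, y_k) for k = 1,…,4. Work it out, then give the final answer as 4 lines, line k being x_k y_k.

d=20: √d = [4; 2,8] (ℓ=2, even), read p_1/q_1
k=0  a_k=4  p_k/q_k = 4/1
k=1  a_k=2  p_k/q_k = 9/2
(x₁, y₁) = (9, 2);  9² − 20·2² = 1 ✓
(x_2, y_2) = (9·9 + 20·2·2, 9·2 + 2·9) = (161, 36)
(x_3, y_3) = (9·161 + 20·2·36, 9·36 + 2·161) = (2889, 646)
(x_4, y_4) = (9·2889 + 20·2·646, 9·646 + 2·2889) = (51841, 11592)

9 2
161 36
2889 646
51841 11592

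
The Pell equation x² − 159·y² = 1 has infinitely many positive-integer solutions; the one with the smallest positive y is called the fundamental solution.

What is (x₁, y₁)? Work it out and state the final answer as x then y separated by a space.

√159 = [12; 1,1,1,1,3,1,1,1,1,24, …], period ℓ=10 (even) → k=9
k=0  a_k=12  p_k/q_k = 12/1
k=1  a_k=1  p_k/q_k = 13/1
k=2  a_k=1  p_k/q_k = 25/2
k=3  a_k=1  p_k/q_k = 38/3
…
k=5  a_k=3  p_k/q_k = 227/18
k=6  a_k=1  p_k/q_k = 290/23
k=7  a_k=1  p_k/q_k = 517/41
k=8  a_k=1  p_k/q_k = 807/64
k=9  a_k=1  p_k/q_k = 1324/105
fundamental: x₁=1324, y₁=105  (since 1752976 − 159·11025 = 1)

1324 105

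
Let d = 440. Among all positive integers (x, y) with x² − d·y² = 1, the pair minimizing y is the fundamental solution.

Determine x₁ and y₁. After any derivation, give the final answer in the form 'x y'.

21 1

[20; 1,40] for √440; ℓ=2 ⇒ convergent index 1
i=0: a=20 ⇒ p=20, q=1
i=1: a=1 ⇒ p=21, q=1
→ (21, 1).  Check: 21²=441, 440·1²=440, difference 1.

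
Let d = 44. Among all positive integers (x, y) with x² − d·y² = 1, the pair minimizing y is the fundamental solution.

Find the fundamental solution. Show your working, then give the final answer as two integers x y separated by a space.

199 30

√44 = [6; 1,1,1,2,1,1,1,12, …], period ℓ=8 (even) → k=7
k=0  a_k=6  p_k/q_k = 6/1
k=1  a_k=1  p_k/q_k = 7/1
…
k=5  a_k=1  p_k/q_k = 73/11
k=6  a_k=1  p_k/q_k = 126/19
k=7  a_k=1  p_k/q_k = 199/30
fundamental: x₁=199, y₁=30  (since 39601 − 44·900 = 1)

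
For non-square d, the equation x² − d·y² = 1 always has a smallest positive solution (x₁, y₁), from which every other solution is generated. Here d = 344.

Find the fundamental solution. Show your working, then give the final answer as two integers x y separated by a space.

10405 561

d=344: √d = [18; 1,1,4,1,3,1,4,1,1,36] (ℓ=10, even), read p_9/q_9
i=0: a=18 ⇒ p=18, q=1
i=1: a=1 ⇒ p=19, q=1
i=2: a=1 ⇒ p=37, q=2
…
i=4: a=1 ⇒ p=204, q=11
i=5: a=3 ⇒ p=779, q=42
…
i=8: a=1 ⇒ p=5694, q=307
i=9: a=1 ⇒ p=10405, q=561
fundamental: x₁=10405, y₁=561  (since 108264025 − 344·314721 = 1)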